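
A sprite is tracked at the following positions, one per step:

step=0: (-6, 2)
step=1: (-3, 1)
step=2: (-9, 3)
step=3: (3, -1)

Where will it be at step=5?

(27, -9)

Consecutive displacements (+3, -1), (-6, +2), (+12, -4) scale by a factor of -2 each step.
step 4: (3, -1) + (-24, +8) → (-21, 7)
step 5: (-21, 7) + (+48, -16) → (27, -9)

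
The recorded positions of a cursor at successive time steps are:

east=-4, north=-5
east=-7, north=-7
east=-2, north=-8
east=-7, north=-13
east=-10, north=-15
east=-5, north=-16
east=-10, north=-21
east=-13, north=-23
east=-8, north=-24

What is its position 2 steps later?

Step-to-step displacements: (-3,-2), (+5,-1), (-5,-5), (-3,-2), (+5,-1), (-5,-5), (-3,-2), (+5,-1) — a repeating cycle of length 3.
step 9: apply (-5,-5) → east=-13, north=-29
step 10: apply (-3,-2) → east=-16, north=-31

east=-16, north=-31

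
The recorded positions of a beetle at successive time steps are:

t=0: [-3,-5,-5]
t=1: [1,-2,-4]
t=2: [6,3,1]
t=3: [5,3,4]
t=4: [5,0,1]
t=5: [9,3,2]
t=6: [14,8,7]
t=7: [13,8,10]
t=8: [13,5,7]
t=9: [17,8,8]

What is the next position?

The moves between consecutive positions are [+4,+3,+1], [+5,+5,+5], [-1,+0,+3], [+0,-3,-3], [+4,+3,+1], [+5,+5,+5], [-1,+0,+3], [+0,-3,-3], [+4,+3,+1]; they repeat the 4-cycle [[+4,+3,+1], [+5,+5,+5], [-1,+0,+3], [+0,-3,-3]].
step 10: apply [+5,+5,+5] → [22,13,13]

[22,13,13]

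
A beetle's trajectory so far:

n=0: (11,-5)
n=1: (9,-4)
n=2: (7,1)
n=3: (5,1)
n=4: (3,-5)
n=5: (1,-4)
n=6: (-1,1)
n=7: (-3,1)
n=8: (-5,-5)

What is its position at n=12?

(-13,-5)

The first coordinate changes by -2 each step, so at step 12 it is 11 + 12·(-2) = -13.
The second coordinate repeats the cycle [-5, -4, 1, 1] with period 4; step 12 mod 4 = 0, giving -5.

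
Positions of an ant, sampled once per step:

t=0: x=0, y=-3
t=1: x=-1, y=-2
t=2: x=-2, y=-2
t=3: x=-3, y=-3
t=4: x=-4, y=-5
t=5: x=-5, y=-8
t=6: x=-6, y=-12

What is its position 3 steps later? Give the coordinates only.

x=-9, y=-30

Taking differences between consecutive positions: (-1, +1), (-1, +0), (-1, -1), (-1, -2), (-1, -3), (-1, -4). These grow by (+0, -1) each step.
step 7: x=-6, y=-12 + (-1, -5) → x=-7, y=-17
step 8: x=-7, y=-17 + (-1, -6) → x=-8, y=-23
step 9: x=-8, y=-23 + (-1, -7) → x=-9, y=-30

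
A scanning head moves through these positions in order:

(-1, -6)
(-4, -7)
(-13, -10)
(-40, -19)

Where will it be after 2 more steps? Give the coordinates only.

The jumps are (-3, -1), (-9, -3), (-27, -9) — a geometric progression with ratio 3.
step 4: (-40, -19) + (-81, -27) → (-121, -46)
step 5: (-121, -46) + (-243, -81) → (-364, -127)

(-364, -127)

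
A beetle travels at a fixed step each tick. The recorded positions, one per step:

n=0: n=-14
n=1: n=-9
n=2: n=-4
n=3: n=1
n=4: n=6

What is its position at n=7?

Constant displacement of +5 per step.
step 5: 6 + 5 → n=11
step 6: 11 + 5 → n=16
step 7: 16 + 5 → n=21

n=21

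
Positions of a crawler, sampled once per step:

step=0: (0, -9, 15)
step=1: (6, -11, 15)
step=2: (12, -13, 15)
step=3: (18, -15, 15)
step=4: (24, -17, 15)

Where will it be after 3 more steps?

The position changes by (+6, -2, +0) every step.
step 5: (24, -17, 15) + (+6, -2, +0) → (30, -19, 15)
step 6: (30, -19, 15) + (+6, -2, +0) → (36, -21, 15)
step 7: (36, -21, 15) + (+6, -2, +0) → (42, -23, 15)

(42, -23, 15)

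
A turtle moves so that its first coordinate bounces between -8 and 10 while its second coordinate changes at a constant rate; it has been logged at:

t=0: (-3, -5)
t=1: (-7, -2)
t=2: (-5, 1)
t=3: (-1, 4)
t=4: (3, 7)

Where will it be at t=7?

The first coordinate travels 4 per step and bounces off the walls at -8 and 10.
  step 5: 3 → 7
  step 6: 7 → 9
  step 7: 9 → 5
The second coordinate changes by +3 each step: at step 7 it is 16.

(5, 16)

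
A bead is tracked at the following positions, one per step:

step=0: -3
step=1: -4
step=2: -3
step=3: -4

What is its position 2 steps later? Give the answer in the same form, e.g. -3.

Step-to-step displacements: -1, +1, -1; each is -1× the previous.
step 4: -4 + 1 → -3
step 5: -3 − 1 → -4

-4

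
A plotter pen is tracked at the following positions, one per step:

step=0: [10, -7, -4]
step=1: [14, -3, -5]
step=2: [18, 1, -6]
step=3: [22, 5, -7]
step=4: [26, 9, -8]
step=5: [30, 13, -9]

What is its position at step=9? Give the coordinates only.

Constant displacement of [+4, +4, -1] per step.
step 6: [30, 13, -9] + [+4, +4, -1] → [34, 17, -10]
step 7: [34, 17, -10] + [+4, +4, -1] → [38, 21, -11]
step 8: [38, 21, -11] + [+4, +4, -1] → [42, 25, -12]
step 9: [42, 25, -12] + [+4, +4, -1] → [46, 29, -13]

[46, 29, -13]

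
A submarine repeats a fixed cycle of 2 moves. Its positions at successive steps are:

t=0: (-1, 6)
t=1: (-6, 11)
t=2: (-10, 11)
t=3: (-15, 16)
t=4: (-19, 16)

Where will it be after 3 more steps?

(-33, 26)

Differencing gives (-5, +5), (-4, +0), (-5, +5), (-4, +0). This is the pattern (-5, +5), (-4, +0) repeated.
step 5: apply (-5, +5) → (-24, 21)
step 6: apply (-4, +0) → (-28, 21)
step 7: apply (-5, +5) → (-33, 26)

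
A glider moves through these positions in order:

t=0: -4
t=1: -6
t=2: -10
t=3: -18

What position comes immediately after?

-34

Consecutive displacements -2, -4, -8 scale by a factor of 2 each step.
step 4: -18 − 16 → -34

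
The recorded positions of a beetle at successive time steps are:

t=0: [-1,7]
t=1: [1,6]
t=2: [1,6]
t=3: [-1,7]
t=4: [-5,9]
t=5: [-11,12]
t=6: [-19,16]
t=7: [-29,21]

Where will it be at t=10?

Taking differences between consecutive positions: [+2,-1], [+0,+0], [-2,+1], [-4,+2], [-6,+3], [-8,+4], [-10,+5]. These grow by [-2,+1] each step.
step 8: [-29,21] + [-12,+6] → [-41,27]
step 9: [-41,27] + [-14,+7] → [-55,34]
step 10: [-55,34] + [-16,+8] → [-71,42]

[-71,42]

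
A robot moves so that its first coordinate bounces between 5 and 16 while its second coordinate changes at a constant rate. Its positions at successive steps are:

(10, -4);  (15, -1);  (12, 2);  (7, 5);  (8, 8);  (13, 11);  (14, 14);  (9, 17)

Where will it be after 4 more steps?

The first coordinate travels 5 per step and bounces off the walls at 5 and 16.
  step 8: 9 → 6
  step 9: 6 → 11
  step 10: 11 → 16
  step 11: 16 → 11
The second coordinate changes by +3 each step: at step 11 it is 29.

(11, 29)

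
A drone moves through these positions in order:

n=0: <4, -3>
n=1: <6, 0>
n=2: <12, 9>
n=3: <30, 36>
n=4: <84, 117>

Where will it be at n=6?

<732, 1089>

The jumps are <+2, +3>, <+6, +9>, <+18, +27>, <+54, +81> — a geometric progression with ratio 3.
step 5: <84, 117> + <+162, +243> → <246, 360>
step 6: <246, 360> + <+486, +729> → <732, 1089>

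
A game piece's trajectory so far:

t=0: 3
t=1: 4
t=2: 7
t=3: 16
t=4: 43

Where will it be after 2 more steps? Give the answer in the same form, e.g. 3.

367

Consecutive displacements +1, +3, +9, +27 scale by a factor of 3 each step.
step 5: 43 + 81 → 124
step 6: 124 + 243 → 367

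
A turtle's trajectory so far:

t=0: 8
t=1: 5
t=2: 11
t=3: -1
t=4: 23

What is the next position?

-25

The jumps are -3, +6, -12, +24 — a geometric progression with ratio -2.
step 5: 23 − 48 → -25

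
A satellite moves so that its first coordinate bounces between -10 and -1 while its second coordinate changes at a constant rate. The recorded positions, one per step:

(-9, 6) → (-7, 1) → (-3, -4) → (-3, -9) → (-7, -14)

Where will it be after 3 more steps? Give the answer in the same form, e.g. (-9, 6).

The first coordinate travels 4 per step and bounces off the walls at -10 and -1.
  step 5: -7 → -9
  step 6: -9 → -5
  step 7: -5 → -1
The second coordinate changes by -5 each step: at step 7 it is -29.

(-1, -29)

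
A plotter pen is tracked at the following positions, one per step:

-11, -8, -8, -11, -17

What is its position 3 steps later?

-53

Taking differences between consecutive positions: +3, +0, -3, -6. These grow by -3 each step.
step 5: -17 − 9 → -26
step 6: -26 − 12 → -38
step 7: -38 − 15 → -53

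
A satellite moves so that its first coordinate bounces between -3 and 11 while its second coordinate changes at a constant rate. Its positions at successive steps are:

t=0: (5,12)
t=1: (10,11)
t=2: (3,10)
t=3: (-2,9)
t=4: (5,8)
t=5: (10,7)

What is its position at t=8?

The first coordinate travels 7 per step and bounces off the walls at -3 and 11.
  step 6: 10 → 3
  step 7: 3 → -2
  step 8: -2 → 5
The second coordinate changes by -1 each step: at step 8 it is 4.

(5,4)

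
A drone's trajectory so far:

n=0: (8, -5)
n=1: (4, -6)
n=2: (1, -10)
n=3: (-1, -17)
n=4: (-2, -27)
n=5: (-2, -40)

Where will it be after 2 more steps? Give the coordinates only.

(1, -75)

Taking differences between consecutive positions: (-4, -1), (-3, -4), (-2, -7), (-1, -10), (+0, -13). These grow by (+1, -3) each step.
step 6: (-2, -40) + (+1, -16) → (-1, -56)
step 7: (-1, -56) + (+2, -19) → (1, -75)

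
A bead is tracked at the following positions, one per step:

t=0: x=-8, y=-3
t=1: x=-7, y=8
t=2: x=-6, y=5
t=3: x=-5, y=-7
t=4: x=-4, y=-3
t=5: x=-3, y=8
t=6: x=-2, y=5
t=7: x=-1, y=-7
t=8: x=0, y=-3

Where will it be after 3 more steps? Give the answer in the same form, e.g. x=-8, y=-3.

X: linear, +1 per step → 3 at step 11.
Y: cycles through -3, 8, 5, -7 every 4 steps. Step 11 lands at position 3 of the cycle → -7.

x=3, y=-7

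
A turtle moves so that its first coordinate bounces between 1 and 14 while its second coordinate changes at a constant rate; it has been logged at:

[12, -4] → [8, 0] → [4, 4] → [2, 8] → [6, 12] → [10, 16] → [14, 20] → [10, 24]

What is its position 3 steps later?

The first coordinate travels 4 per step and bounces off the walls at 1 and 14.
  step 8: 10 → 6
  step 9: 6 → 2
  step 10: 2 → 4
The second coordinate changes by +4 each step: at step 10 it is 36.

[4, 36]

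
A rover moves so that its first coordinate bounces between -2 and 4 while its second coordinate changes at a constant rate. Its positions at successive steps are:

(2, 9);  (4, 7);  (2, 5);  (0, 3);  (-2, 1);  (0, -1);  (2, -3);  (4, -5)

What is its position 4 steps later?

The first coordinate travels 2 per step and bounces off the walls at -2 and 4.
  step 8: 4 → 2
  step 9: 2 → 0
  step 10: 0 → -2
  step 11: -2 → 0
The second coordinate changes by -2 each step: at step 11 it is -13.

(0, -13)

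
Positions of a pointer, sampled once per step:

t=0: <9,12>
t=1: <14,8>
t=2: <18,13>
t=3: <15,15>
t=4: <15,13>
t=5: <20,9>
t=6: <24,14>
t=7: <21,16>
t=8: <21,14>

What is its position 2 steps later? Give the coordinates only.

The moves between consecutive positions are <+5,-4>, <+4,+5>, <-3,+2>, <+0,-2>, <+5,-4>, <+4,+5>, <-3,+2>, <+0,-2>; they repeat the 4-cycle [<+5,-4>, <+4,+5>, <-3,+2>, <+0,-2>].
step 9: apply <+5,-4> → <26,10>
step 10: apply <+4,+5> → <30,15>

<30,15>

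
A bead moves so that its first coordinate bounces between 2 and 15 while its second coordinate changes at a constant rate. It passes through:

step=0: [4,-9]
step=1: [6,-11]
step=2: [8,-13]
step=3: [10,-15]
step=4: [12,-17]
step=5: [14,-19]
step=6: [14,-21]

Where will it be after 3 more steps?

The first coordinate reflects between 2 and 15, moving 2 per step.
  step 7: 14 → 12
  step 8: 12 → 10
  step 9: 10 → 8
The second coordinate changes by -2 each step: at step 9 it is -27.

[8,-27]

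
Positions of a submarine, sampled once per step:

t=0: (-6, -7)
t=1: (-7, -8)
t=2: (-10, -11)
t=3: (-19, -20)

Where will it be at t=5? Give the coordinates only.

(-127, -128)

Step-to-step displacements: (-1, -1), (-3, -3), (-9, -9); each is 3× the previous.
step 4: (-19, -20) + (-27, -27) → (-46, -47)
step 5: (-46, -47) + (-81, -81) → (-127, -128)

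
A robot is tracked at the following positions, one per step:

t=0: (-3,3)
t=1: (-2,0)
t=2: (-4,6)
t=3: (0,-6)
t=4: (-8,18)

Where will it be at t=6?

The jumps are (+1,-3), (-2,+6), (+4,-12), (-8,+24) — a geometric progression with ratio -2.
step 5: (-8,18) + (+16,-48) → (8,-30)
step 6: (8,-30) + (-32,+96) → (-24,66)

(-24,66)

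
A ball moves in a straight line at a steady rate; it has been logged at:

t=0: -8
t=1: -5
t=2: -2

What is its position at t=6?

10

Each step adds +3 to the position.
step 3: -2 + 3 → 1
step 4: 1 + 3 → 4
step 5: 4 + 3 → 7
step 6: 7 + 3 → 10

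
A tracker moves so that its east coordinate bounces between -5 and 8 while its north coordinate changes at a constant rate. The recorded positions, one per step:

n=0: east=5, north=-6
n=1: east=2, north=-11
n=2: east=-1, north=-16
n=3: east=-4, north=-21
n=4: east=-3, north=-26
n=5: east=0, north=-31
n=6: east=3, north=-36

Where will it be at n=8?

The east coordinate reflects between -5 and 8, moving 3 per step.
  step 7: 3 → 6
  step 8: 6 → 7
The north coordinate changes by -5 each step: at step 8 it is -46.

east=7, north=-46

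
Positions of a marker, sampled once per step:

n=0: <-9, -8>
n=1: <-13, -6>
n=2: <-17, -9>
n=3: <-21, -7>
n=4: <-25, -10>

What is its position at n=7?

Step-to-step displacements: <-4, +2>, <-4, -3>, <-4, +2>, <-4, -3> — a repeating cycle of length 2.
step 5: apply <-4, +2> → <-29, -8>
step 6: apply <-4, -3> → <-33, -11>
step 7: apply <-4, +2> → <-37, -9>

<-37, -9>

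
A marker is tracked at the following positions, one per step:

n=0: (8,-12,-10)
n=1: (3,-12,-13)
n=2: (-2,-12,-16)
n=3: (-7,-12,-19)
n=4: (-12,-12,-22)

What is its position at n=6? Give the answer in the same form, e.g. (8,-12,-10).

(-22,-12,-28)

Constant displacement of (-5,+0,-3) per step.
step 5: (-12,-12,-22) + (-5,+0,-3) → (-17,-12,-25)
step 6: (-17,-12,-25) + (-5,+0,-3) → (-22,-12,-28)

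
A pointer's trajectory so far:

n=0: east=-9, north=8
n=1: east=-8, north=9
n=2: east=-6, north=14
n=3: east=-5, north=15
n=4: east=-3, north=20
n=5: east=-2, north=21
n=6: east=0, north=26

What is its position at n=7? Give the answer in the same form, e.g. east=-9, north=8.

The moves between consecutive positions are (+1,+1), (+2,+5), (+1,+1), (+2,+5), (+1,+1), (+2,+5); they repeat the 2-cycle [(+1,+1), (+2,+5)].
step 7: apply (+1,+1) → east=1, north=27

east=1, north=27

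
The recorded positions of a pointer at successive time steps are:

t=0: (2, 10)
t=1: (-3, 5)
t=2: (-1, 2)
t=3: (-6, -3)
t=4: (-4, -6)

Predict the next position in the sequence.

Differencing gives (-5, -5), (+2, -3), (-5, -5), (+2, -3). This is the pattern (-5, -5), (+2, -3) repeated.
step 5: apply (-5, -5) → (-9, -11)

(-9, -11)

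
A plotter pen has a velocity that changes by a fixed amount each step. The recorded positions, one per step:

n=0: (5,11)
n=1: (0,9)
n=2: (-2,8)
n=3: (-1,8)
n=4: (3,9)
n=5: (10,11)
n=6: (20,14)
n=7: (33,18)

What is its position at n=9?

First differences are (-5,-2), (-2,-1), (+1,+0), (+4,+1), (+7,+2), (+10,+3), (+13,+4); their common second difference is (+3,+1) (constant acceleration).
step 8: (33,18) + (+16,+5) → (49,23)
step 9: (49,23) + (+19,+6) → (68,29)

(68,29)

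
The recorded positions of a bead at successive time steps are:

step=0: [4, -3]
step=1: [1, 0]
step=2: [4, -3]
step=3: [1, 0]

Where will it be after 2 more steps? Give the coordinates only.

The jumps are [-3, +3], [+3, -3], [-3, +3] — a geometric progression with ratio -1.
step 4: [1, 0] + [+3, -3] → [4, -3]
step 5: [4, -3] + [-3, +3] → [1, 0]

[1, 0]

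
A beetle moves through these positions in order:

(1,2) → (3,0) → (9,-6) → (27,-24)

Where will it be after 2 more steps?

(243,-240)

Consecutive displacements (+2,-2), (+6,-6), (+18,-18) scale by a factor of 3 each step.
step 4: (27,-24) + (+54,-54) → (81,-78)
step 5: (81,-78) + (+162,-162) → (243,-240)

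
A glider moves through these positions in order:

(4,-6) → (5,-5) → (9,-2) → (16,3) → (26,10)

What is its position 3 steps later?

Taking differences between consecutive positions: (+1,+1), (+4,+3), (+7,+5), (+10,+7). These grow by (+3,+2) each step.
step 5: (26,10) + (+13,+9) → (39,19)
step 6: (39,19) + (+16,+11) → (55,30)
step 7: (55,30) + (+19,+13) → (74,43)

(74,43)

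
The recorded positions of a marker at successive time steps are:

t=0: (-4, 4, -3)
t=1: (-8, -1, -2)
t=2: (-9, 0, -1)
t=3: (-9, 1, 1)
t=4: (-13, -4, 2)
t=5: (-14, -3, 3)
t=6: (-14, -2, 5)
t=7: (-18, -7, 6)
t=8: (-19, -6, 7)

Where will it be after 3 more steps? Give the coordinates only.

Differencing gives (-4, -5, +1), (-1, +1, +1), (+0, +1, +2), (-4, -5, +1), (-1, +1, +1), (+0, +1, +2), (-4, -5, +1), (-1, +1, +1). This is the pattern (-4, -5, +1), (-1, +1, +1), (+0, +1, +2) repeated.
step 9: apply (+0, +1, +2) → (-19, -5, 9)
step 10: apply (-4, -5, +1) → (-23, -10, 10)
step 11: apply (-1, +1, +1) → (-24, -9, 11)

(-24, -9, 11)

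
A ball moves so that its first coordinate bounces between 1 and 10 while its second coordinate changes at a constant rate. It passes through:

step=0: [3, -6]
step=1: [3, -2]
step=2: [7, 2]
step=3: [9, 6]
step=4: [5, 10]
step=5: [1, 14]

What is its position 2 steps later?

[9, 22]

The first coordinate travels 4 per step and bounces off the walls at 1 and 10.
  step 6: 1 → 5
  step 7: 5 → 9
The second coordinate changes by +4 each step: at step 7 it is 22.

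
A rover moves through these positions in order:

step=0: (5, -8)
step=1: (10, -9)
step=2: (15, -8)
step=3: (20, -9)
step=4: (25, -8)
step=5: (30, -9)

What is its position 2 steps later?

The first coordinate changes by +5 each step, so at step 7 it is 5 + 7·(5) = 40.
The second coordinate repeats the cycle [-8, -9] with period 2; step 7 mod 2 = 1, giving -9.

(40, -9)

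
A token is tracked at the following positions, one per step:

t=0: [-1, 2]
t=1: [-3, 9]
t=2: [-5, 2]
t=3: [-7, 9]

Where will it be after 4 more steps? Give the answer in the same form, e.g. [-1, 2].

First: linear, -2 per step → -15 at step 7.
Second: cycles through 2, 9 every 2 steps. Step 7 lands at position 1 of the cycle → 9.

[-15, 9]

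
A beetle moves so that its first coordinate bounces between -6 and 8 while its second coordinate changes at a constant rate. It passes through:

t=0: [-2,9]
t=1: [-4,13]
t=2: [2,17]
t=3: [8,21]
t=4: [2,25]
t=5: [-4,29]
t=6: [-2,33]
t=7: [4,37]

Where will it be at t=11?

[0,53]

The first coordinate reflects between -6 and 8, moving 6 per step.
  step 8: 4 → 6
  step 9: 6 → 0
  step 10: 0 → -6
  step 11: -6 → 0
The second coordinate changes by +4 each step: at step 11 it is 53.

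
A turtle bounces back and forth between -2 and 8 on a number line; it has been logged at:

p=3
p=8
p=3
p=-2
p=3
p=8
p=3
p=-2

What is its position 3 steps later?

The value travels 5 per step and bounces off the walls at -2 and 8.
  step 8: -2 → 3
  step 9: 3 → 8
  step 10: 8 → 3

p=3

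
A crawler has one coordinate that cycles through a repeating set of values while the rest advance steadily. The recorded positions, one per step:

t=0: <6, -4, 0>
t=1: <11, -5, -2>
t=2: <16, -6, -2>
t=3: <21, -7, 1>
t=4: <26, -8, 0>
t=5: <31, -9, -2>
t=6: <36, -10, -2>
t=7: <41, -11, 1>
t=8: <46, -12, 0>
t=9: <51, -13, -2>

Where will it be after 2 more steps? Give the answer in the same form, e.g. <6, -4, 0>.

First: linear, +5 per step → 61 at step 11.
Second: linear, -1 per step → -15 at step 11.
Third: cycles through 0, -2, -2, 1 every 4 steps. Step 11 lands at position 3 of the cycle → 1.

<61, -15, 1>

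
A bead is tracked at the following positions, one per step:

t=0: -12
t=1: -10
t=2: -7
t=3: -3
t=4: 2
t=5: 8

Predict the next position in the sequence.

First differences are +2, +3, +4, +5, +6; their common second difference is +1 (constant acceleration).
step 6: 8 + 7 → 15

15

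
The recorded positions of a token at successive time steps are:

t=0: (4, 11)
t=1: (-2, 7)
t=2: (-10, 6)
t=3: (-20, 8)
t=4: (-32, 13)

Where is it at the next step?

(-46, 21)

Taking differences between consecutive positions: (-6, -4), (-8, -1), (-10, +2), (-12, +5). These grow by (-2, +3) each step.
step 5: (-32, 13) + (-14, +8) → (-46, 21)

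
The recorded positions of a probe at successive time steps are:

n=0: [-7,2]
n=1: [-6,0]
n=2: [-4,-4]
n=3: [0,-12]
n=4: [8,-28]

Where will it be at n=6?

[56,-124]

Step-to-step displacements: [+1,-2], [+2,-4], [+4,-8], [+8,-16]; each is 2× the previous.
step 5: [8,-28] + [+16,-32] → [24,-60]
step 6: [24,-60] + [+32,-64] → [56,-124]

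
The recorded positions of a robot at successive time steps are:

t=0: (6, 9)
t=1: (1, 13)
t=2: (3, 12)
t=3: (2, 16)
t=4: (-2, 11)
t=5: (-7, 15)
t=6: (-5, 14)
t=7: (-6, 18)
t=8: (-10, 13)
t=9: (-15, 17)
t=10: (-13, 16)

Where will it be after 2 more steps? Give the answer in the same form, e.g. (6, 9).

(-18, 15)

The moves between consecutive positions are (-5, +4), (+2, -1), (-1, +4), (-4, -5), (-5, +4), (+2, -1), (-1, +4), (-4, -5), (-5, +4), (+2, -1); they repeat the 4-cycle [(-5, +4), (+2, -1), (-1, +4), (-4, -5)].
step 11: apply (-1, +4) → (-14, 20)
step 12: apply (-4, -5) → (-18, 15)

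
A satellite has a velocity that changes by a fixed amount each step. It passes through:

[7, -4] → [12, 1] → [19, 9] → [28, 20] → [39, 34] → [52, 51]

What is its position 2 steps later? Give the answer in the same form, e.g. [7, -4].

Taking differences between consecutive positions: [+5, +5], [+7, +8], [+9, +11], [+11, +14], [+13, +17]. These grow by [+2, +3] each step.
step 6: [52, 51] + [+15, +20] → [67, 71]
step 7: [67, 71] + [+17, +23] → [84, 94]

[84, 94]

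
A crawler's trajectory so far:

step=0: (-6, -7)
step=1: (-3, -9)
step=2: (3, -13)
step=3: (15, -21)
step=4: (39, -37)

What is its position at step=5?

Consecutive displacements (+3, -2), (+6, -4), (+12, -8), (+24, -16) scale by a factor of 2 each step.
step 5: (39, -37) + (+48, -32) → (87, -69)

(87, -69)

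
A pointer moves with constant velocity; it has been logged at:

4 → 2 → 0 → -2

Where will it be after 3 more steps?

-8

Constant displacement of -2 per step.
step 4: -2 − 2 → -4
step 5: -4 − 2 → -6
step 6: -6 − 2 → -8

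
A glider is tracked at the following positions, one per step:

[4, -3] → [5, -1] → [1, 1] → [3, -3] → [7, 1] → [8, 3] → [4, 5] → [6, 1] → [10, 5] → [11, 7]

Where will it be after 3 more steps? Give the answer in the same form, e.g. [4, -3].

Differencing gives [+1, +2], [-4, +2], [+2, -4], [+4, +4], [+1, +2], [-4, +2], [+2, -4], [+4, +4], [+1, +2]. This is the pattern [+1, +2], [-4, +2], [+2, -4], [+4, +4] repeated.
step 10: apply [-4, +2] → [7, 9]
step 11: apply [+2, -4] → [9, 5]
step 12: apply [+4, +4] → [13, 9]

[13, 9]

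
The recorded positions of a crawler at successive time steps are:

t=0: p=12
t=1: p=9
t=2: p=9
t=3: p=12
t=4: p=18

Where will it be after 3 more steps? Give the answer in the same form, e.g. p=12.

Successive displacements: -3, +0, +3, +6 — each changes by +3.
step 5: 18 + 9 → p=27
step 6: 27 + 12 → p=39
step 7: 39 + 15 → p=54

p=54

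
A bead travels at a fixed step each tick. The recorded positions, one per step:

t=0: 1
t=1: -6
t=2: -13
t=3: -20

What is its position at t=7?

The position changes by -7 every step.
step 4: -20 − 7 → -27
step 5: -27 − 7 → -34
step 6: -34 − 7 → -41
step 7: -41 − 7 → -48

-48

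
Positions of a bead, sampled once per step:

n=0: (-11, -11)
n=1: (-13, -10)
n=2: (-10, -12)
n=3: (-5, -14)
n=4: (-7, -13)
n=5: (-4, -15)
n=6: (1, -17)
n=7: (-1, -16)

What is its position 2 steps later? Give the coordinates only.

Step-to-step displacements: (-2, +1), (+3, -2), (+5, -2), (-2, +1), (+3, -2), (+5, -2), (-2, +1) — a repeating cycle of length 3.
step 8: apply (+3, -2) → (2, -18)
step 9: apply (+5, -2) → (7, -20)

(7, -20)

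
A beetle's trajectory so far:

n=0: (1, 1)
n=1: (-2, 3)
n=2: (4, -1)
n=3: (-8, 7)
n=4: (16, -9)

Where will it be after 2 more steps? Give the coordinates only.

Step-to-step displacements: (-3, +2), (+6, -4), (-12, +8), (+24, -16); each is -2× the previous.
step 5: (16, -9) + (-48, +32) → (-32, 23)
step 6: (-32, 23) + (+96, -64) → (64, -41)

(64, -41)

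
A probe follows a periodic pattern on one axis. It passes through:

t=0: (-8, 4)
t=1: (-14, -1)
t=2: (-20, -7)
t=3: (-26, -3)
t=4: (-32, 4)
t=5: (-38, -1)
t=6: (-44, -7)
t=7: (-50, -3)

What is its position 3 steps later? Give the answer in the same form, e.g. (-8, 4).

(-68, -7)

The first coordinate changes by -6 each step, so at step 10 it is -8 + 10·(-6) = -68.
The second coordinate repeats the cycle [4, -1, -7, -3] with period 4; step 10 mod 4 = 2, giving -7.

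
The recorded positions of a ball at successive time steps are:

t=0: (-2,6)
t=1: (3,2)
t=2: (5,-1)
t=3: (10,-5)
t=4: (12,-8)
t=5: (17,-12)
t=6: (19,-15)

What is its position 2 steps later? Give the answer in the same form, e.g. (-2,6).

(26,-22)

Differencing gives (+5,-4), (+2,-3), (+5,-4), (+2,-3), (+5,-4), (+2,-3). This is the pattern (+5,-4), (+2,-3) repeated.
step 7: apply (+5,-4) → (24,-19)
step 8: apply (+2,-3) → (26,-22)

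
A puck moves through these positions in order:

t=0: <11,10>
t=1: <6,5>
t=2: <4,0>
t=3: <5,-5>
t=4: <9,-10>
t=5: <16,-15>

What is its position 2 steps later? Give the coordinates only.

Successive displacements: <-5,-5>, <-2,-5>, <+1,-5>, <+4,-5>, <+7,-5> — each changes by <+3,+0>.
step 6: <16,-15> + <+10,-5> → <26,-20>
step 7: <26,-20> + <+13,-5> → <39,-25>

<39,-25>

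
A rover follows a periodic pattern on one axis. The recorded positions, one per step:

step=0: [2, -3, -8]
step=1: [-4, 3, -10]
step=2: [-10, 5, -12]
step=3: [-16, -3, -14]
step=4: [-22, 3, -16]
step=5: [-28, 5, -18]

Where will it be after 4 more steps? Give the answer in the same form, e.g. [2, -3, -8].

[-52, -3, -26]

The first coordinate changes by -6 each step, so at step 9 it is 2 + 9·(-6) = -52.
The second coordinate repeats the cycle [-3, 3, 5] with period 3; step 9 mod 3 = 0, giving -3.
The third coordinate changes by -2 each step, so at step 9 it is -8 + 9·(-2) = -26.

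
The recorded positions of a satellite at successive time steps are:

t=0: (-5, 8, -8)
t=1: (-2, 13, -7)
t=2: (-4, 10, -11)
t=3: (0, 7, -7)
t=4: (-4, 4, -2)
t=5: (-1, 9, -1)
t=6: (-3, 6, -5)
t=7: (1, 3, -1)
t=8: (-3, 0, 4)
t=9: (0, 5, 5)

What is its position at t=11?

The moves between consecutive positions are (+3, +5, +1), (-2, -3, -4), (+4, -3, +4), (-4, -3, +5), (+3, +5, +1), (-2, -3, -4), (+4, -3, +4), (-4, -3, +5), (+3, +5, +1); they repeat the 4-cycle [(+3, +5, +1), (-2, -3, -4), (+4, -3, +4), (-4, -3, +5)].
step 10: apply (-2, -3, -4) → (-2, 2, 1)
step 11: apply (+4, -3, +4) → (2, -1, 5)

(2, -1, 5)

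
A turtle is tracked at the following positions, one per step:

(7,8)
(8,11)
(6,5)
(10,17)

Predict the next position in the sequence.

The jumps are (+1,+3), (-2,-6), (+4,+12) — a geometric progression with ratio -2.
step 4: (10,17) + (-8,-24) → (2,-7)

(2,-7)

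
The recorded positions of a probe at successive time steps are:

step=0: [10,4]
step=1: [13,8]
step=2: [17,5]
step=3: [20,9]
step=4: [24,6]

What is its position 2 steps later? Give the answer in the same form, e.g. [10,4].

[31,7]

Differencing gives [+3,+4], [+4,-3], [+3,+4], [+4,-3]. This is the pattern [+3,+4], [+4,-3] repeated.
step 5: apply [+3,+4] → [27,10]
step 6: apply [+4,-3] → [31,7]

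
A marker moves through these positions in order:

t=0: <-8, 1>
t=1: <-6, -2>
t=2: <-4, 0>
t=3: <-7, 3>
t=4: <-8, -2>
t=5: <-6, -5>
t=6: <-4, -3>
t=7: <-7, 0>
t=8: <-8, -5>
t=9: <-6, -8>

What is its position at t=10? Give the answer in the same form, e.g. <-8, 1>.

The moves between consecutive positions are <+2, -3>, <+2, +2>, <-3, +3>, <-1, -5>, <+2, -3>, <+2, +2>, <-3, +3>, <-1, -5>, <+2, -3>; they repeat the 4-cycle [<+2, -3>, <+2, +2>, <-3, +3>, <-1, -5>].
step 10: apply <+2, +2> → <-4, -6>

<-4, -6>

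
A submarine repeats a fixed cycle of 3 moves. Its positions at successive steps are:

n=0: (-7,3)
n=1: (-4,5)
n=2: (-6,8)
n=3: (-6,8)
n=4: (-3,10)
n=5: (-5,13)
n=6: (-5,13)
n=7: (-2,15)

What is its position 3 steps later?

(-1,20)

Step-to-step displacements: (+3,+2), (-2,+3), (+0,+0), (+3,+2), (-2,+3), (+0,+0), (+3,+2) — a repeating cycle of length 3.
step 8: apply (-2,+3) → (-4,18)
step 9: apply (+0,+0) → (-4,18)
step 10: apply (+3,+2) → (-1,20)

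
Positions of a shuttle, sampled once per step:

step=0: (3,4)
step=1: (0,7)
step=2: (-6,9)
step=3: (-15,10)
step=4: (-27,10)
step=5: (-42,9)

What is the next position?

(-60,7)

Successive displacements: (-3,+3), (-6,+2), (-9,+1), (-12,+0), (-15,-1) — each changes by (-3,-1).
step 6: (-42,9) + (-18,-2) → (-60,7)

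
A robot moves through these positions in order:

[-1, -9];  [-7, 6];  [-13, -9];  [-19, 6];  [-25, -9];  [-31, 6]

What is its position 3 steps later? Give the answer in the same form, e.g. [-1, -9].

First: linear, -6 per step → -49 at step 8.
Second: cycles through -9, 6 every 2 steps. Step 8 lands at position 0 of the cycle → -9.

[-49, -9]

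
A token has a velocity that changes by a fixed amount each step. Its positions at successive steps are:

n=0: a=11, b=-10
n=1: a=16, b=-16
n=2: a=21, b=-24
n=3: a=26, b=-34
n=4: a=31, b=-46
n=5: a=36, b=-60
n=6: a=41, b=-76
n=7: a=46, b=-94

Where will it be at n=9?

a=56, b=-136

First differences are (+5, -6), (+5, -8), (+5, -10), (+5, -12), (+5, -14), (+5, -16), (+5, -18); their common second difference is (+0, -2) (constant acceleration).
step 8: a=46, b=-94 + (+5, -20) → a=51, b=-114
step 9: a=51, b=-114 + (+5, -22) → a=56, b=-136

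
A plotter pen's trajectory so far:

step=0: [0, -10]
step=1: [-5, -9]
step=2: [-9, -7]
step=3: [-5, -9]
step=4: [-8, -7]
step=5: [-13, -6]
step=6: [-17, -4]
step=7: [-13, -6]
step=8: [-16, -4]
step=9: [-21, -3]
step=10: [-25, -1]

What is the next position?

[-21, -3]

Step-to-step displacements: [-5, +1], [-4, +2], [+4, -2], [-3, +2], [-5, +1], [-4, +2], [+4, -2], [-3, +2], [-5, +1], [-4, +2] — a repeating cycle of length 4.
step 11: apply [+4, -2] → [-21, -3]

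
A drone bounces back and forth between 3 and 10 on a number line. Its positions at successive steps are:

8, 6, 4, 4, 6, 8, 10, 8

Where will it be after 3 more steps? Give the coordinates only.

The value travels 2 per step and bounces off the walls at 3 and 10.
  step 8: 8 → 6
  step 9: 6 → 4
  step 10: 4 → 4

4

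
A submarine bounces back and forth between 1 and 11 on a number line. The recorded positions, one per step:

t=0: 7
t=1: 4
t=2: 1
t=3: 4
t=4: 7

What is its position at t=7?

The value reflects between 1 and 11, moving 3 per step.
  step 5: 7 → 10
  step 6: 10 → 9
  step 7: 9 → 6

6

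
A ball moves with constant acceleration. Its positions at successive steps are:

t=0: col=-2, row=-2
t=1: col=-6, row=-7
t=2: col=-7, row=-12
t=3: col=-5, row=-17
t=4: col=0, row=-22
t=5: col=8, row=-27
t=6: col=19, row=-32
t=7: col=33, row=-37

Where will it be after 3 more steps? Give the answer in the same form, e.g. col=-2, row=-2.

col=93, row=-52

Taking differences between consecutive positions: (-4, -5), (-1, -5), (+2, -5), (+5, -5), (+8, -5), (+11, -5), (+14, -5). These grow by (+3, +0) each step.
step 8: col=33, row=-37 + (+17, -5) → col=50, row=-42
step 9: col=50, row=-42 + (+20, -5) → col=70, row=-47
step 10: col=70, row=-47 + (+23, -5) → col=93, row=-52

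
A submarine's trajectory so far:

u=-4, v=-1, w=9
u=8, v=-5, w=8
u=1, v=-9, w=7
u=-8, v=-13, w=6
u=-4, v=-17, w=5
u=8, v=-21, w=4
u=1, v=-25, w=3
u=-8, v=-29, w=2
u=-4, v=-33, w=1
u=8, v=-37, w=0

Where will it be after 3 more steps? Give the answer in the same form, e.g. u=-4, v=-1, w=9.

u=-4, v=-49, w=-3

U: cycles through -4, 8, 1, -8 every 4 steps. Step 12 lands at position 0 of the cycle → -4.
V: linear, -4 per step → -49 at step 12.
W: linear, -1 per step → -3 at step 12.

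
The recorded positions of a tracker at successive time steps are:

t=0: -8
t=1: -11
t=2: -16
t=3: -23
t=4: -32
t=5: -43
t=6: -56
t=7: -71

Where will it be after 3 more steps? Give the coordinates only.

Successive displacements: -3, -5, -7, -9, -11, -13, -15 — each changes by -2.
step 8: -71 − 17 → -88
step 9: -88 − 19 → -107
step 10: -107 − 21 → -128

-128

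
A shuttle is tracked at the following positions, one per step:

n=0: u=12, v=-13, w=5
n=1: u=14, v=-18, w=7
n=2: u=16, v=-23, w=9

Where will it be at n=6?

The position changes by (+2, -5, +2) every step.
step 3: u=16, v=-23, w=9 + (+2, -5, +2) → u=18, v=-28, w=11
step 4: u=18, v=-28, w=11 + (+2, -5, +2) → u=20, v=-33, w=13
step 5: u=20, v=-33, w=13 + (+2, -5, +2) → u=22, v=-38, w=15
step 6: u=22, v=-38, w=15 + (+2, -5, +2) → u=24, v=-43, w=17

u=24, v=-43, w=17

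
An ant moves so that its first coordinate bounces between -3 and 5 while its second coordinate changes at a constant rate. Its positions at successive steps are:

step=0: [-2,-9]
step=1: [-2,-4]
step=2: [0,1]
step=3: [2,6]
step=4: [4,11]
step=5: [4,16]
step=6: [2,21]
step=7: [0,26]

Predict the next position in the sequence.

The first coordinate travels 2 per step and bounces off the walls at -3 and 5.
  step 8: 0 → -2
The second coordinate changes by +5 each step: at step 8 it is 31.

[-2,31]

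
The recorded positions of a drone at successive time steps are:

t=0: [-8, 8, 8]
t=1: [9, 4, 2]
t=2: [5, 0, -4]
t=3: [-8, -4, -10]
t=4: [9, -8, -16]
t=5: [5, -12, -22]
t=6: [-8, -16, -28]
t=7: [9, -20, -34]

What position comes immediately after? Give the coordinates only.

First: cycles through -8, 9, 5 every 3 steps. Step 8 lands at position 2 of the cycle → 5.
Second: linear, -4 per step → -24 at step 8.
Third: linear, -6 per step → -40 at step 8.

[5, -24, -40]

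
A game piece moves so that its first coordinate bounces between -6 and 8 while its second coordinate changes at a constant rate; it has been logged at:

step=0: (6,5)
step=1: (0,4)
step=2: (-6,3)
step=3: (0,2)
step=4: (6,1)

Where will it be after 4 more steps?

The first coordinate travels 6 per step and bounces off the walls at -6 and 8.
  step 5: 6 → 4
  step 6: 4 → -2
  step 7: -2 → -4
  step 8: -4 → 2
The second coordinate changes by -1 each step: at step 8 it is -3.

(2,-3)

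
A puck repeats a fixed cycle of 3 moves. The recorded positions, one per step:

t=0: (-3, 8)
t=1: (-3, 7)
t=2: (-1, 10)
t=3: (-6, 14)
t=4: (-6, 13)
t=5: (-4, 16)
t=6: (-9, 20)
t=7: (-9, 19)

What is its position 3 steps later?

Step-to-step displacements: (+0, -1), (+2, +3), (-5, +4), (+0, -1), (+2, +3), (-5, +4), (+0, -1) — a repeating cycle of length 3.
step 8: apply (+2, +3) → (-7, 22)
step 9: apply (-5, +4) → (-12, 26)
step 10: apply (+0, -1) → (-12, 25)

(-12, 25)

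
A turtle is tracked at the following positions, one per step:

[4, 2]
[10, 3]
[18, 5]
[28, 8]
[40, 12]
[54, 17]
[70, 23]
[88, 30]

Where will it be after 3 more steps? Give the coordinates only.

First differences are [+6, +1], [+8, +2], [+10, +3], [+12, +4], [+14, +5], [+16, +6], [+18, +7]; their common second difference is [+2, +1] (constant acceleration).
step 8: [88, 30] + [+20, +8] → [108, 38]
step 9: [108, 38] + [+22, +9] → [130, 47]
step 10: [130, 47] + [+24, +10] → [154, 57]

[154, 57]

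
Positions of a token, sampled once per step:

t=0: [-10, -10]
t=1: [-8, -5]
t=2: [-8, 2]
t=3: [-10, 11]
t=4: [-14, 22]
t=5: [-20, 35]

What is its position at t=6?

[-28, 50]

Taking differences between consecutive positions: [+2, +5], [+0, +7], [-2, +9], [-4, +11], [-6, +13]. These grow by [-2, +2] each step.
step 6: [-20, 35] + [-8, +15] → [-28, 50]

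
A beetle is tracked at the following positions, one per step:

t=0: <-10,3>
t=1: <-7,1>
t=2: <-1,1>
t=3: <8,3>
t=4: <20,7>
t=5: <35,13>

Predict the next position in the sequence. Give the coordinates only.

Successive displacements: <+3,-2>, <+6,+0>, <+9,+2>, <+12,+4>, <+15,+6> — each changes by <+3,+2>.
step 6: <35,13> + <+18,+8> → <53,21>

<53,21>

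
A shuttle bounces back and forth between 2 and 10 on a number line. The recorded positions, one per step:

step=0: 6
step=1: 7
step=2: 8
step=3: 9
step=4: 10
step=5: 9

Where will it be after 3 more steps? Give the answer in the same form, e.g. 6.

6

The value reflects between 2 and 10, moving 1 per step.
  step 6: 9 → 8
  step 7: 8 → 7
  step 8: 7 → 6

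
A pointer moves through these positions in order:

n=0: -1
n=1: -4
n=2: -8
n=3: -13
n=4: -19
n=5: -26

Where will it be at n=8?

-53

Successive displacements: -3, -4, -5, -6, -7 — each changes by -1.
step 6: -26 − 8 → -34
step 7: -34 − 9 → -43
step 8: -43 − 10 → -53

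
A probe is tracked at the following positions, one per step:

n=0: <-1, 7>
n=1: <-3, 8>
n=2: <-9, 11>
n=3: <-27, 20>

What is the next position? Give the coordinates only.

The jumps are <-2, +1>, <-6, +3>, <-18, +9> — a geometric progression with ratio 3.
step 4: <-27, 20> + <-54, +27> → <-81, 47>

<-81, 47>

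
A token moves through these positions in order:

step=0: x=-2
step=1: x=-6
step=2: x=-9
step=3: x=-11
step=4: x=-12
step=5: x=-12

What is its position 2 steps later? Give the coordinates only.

x=-9

Taking differences between consecutive positions: -4, -3, -2, -1, +0. These grow by +1 each step.
step 6: -12 + 1 → x=-11
step 7: -11 + 2 → x=-9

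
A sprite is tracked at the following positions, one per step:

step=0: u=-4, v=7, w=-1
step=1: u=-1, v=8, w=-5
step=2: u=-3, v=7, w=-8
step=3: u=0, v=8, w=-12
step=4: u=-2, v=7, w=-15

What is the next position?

The moves between consecutive positions are (+3, +1, -4), (-2, -1, -3), (+3, +1, -4), (-2, -1, -3); they repeat the 2-cycle [(+3, +1, -4), (-2, -1, -3)].
step 5: apply (+3, +1, -4) → u=1, v=8, w=-19

u=1, v=8, w=-19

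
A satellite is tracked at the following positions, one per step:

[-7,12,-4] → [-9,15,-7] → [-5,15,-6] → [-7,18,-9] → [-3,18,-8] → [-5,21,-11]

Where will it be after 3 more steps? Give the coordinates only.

Differencing gives [-2,+3,-3], [+4,+0,+1], [-2,+3,-3], [+4,+0,+1], [-2,+3,-3]. This is the pattern [-2,+3,-3], [+4,+0,+1] repeated.
step 6: apply [+4,+0,+1] → [-1,21,-10]
step 7: apply [-2,+3,-3] → [-3,24,-13]
step 8: apply [+4,+0,+1] → [1,24,-12]

[1,24,-12]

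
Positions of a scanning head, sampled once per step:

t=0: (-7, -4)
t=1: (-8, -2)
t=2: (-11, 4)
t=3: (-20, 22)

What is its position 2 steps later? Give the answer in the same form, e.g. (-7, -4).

(-128, 238)

Step-to-step displacements: (-1, +2), (-3, +6), (-9, +18); each is 3× the previous.
step 4: (-20, 22) + (-27, +54) → (-47, 76)
step 5: (-47, 76) + (-81, +162) → (-128, 238)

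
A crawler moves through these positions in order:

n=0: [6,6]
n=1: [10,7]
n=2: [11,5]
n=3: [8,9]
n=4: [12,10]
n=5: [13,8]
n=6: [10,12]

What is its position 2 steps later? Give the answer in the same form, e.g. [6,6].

[15,11]

Step-to-step displacements: [+4,+1], [+1,-2], [-3,+4], [+4,+1], [+1,-2], [-3,+4] — a repeating cycle of length 3.
step 7: apply [+4,+1] → [14,13]
step 8: apply [+1,-2] → [15,11]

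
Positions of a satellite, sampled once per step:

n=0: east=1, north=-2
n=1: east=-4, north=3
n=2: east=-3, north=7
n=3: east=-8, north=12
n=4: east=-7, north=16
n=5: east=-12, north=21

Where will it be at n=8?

east=-15, north=34

The moves between consecutive positions are (-5,+5), (+1,+4), (-5,+5), (+1,+4), (-5,+5); they repeat the 2-cycle [(-5,+5), (+1,+4)].
step 6: apply (+1,+4) → east=-11, north=25
step 7: apply (-5,+5) → east=-16, north=30
step 8: apply (+1,+4) → east=-15, north=34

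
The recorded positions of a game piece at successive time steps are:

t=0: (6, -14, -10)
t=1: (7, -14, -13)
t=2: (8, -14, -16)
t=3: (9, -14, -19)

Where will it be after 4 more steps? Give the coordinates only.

Each step adds (+1, +0, -3) to the position.
step 4: (9, -14, -19) + (+1, +0, -3) → (10, -14, -22)
step 5: (10, -14, -22) + (+1, +0, -3) → (11, -14, -25)
step 6: (11, -14, -25) + (+1, +0, -3) → (12, -14, -28)
step 7: (12, -14, -28) + (+1, +0, -3) → (13, -14, -31)

(13, -14, -31)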